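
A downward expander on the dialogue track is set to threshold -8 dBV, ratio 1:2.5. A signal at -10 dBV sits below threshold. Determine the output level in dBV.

The input is 2 dB below the -8 dBV threshold.
A 1:2.5 expander multiplies undershoot by 2.5: 2 × 2.5 = 5 dB below threshold.
Output = -8 − 5 = -13 dBV.

-13 dBV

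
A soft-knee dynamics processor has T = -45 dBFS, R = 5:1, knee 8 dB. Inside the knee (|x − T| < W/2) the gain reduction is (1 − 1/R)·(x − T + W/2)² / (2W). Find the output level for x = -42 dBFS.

x − T + W/2 = -42 − (-45) + 4 = 7.
GR = (1 − 1/5) × 7² / 16 = 0.8 × 49 / 16 = 2.45 dB.
Output = -42 − 2.45 = -44.45 dBFS.

-44.45 dBFS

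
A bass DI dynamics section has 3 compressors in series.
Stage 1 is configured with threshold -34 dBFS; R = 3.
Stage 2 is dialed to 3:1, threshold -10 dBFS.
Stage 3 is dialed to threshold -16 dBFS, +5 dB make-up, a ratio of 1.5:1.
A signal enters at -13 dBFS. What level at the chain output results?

-22 dBFS

Stage 1: 21 dB above -34 dBFS, reduced 3:1 to 7 dB above → -27 dBFS.
Stage 2: -27 dBFS ≤ -10 dBFS, so stage 2 doesn't engage; output -27 dBFS.
Stage 3: -27 dBFS ≤ -16 dBFS, so stage 3 doesn't engage; make-up brings it to -22 dBFS.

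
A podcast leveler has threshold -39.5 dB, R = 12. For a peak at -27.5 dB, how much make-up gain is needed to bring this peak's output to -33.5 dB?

5 dB

Without make-up, output = threshold + overshoot/12 = -39.5 + 1 = -38.5 dB.
Gap to target: 5 dB.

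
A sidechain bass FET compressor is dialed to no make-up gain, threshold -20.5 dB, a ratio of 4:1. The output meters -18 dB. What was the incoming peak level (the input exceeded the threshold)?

The compressed level sits -18 − (-20.5) = 2.5 dB over threshold.
Undo the ratio: input overshoot = 2.5 × 4 = 10 dB, giving input = -10.5 dB.

-10.5 dB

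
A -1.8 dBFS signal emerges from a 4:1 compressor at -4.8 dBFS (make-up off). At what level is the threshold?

Gain reduction = -1.8 − (-4.8) = 3 dB; output overshoot = GR / (R − 1) = 3 / 3 = 1 dB.
Threshold = output − output overshoot = -4.8 − 1 = -5.8 dBFS.

-5.8 dBFS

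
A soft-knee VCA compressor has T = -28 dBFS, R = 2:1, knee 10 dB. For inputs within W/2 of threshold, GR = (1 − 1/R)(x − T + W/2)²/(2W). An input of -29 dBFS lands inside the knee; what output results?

-29.4 dBFS

x − T + W/2 = -29 − (-28) + 5 = 4.
GR = (1 − 1/2) × 4² / 20 = 0.5 × 16 / 20 = 0.4 dB.
Output = -29 − 0.4 = -29.4 dBFS.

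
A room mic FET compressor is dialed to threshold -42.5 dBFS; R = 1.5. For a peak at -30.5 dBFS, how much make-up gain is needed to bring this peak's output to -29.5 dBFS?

Overshoot 12 dB → 12/1.5 = 8 dB after compression, so the compressed level is -42.5 + 8 = -34.5 dBFS.
Make-up = target − compressed = -29.5 − (-34.5) = 5 dB.

5 dB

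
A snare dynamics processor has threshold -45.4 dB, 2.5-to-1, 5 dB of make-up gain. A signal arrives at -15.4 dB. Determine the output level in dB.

-28.4 dB

The input is 30 dB above the -45.4 dB threshold.
At 2.5:1 the overshoot is divided by 2.5, leaving 12 dB above threshold.
So the level is -45.4 + 12 = -33.4 dB; make-up adds 5 dB, giving -28.4 dB.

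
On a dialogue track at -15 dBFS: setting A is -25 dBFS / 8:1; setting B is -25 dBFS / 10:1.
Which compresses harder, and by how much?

B, by 0.25 dB

A: 10 dB over, compressed to 1.25 dB over, so 8.75 dB of GR.
B: 10 dB over, compressed to 1 dB over, so 9 dB of GR.
B applies 0.25 dB more gain reduction.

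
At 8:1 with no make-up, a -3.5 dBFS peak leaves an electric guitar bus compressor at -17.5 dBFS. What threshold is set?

-19.5 dBFS

Let T be the threshold. Output overshoot = (input overshoot)/R, so -17.5 − T = (-3.5 − T)/8.
8·(-17.5 − T) = -3.5 − T → 7·T = -140 − (-3.5) = -136.5.
T = -136.5/7 = -19.5 dBFS.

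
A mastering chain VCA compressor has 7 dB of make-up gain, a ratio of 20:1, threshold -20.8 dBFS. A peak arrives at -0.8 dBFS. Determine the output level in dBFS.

-0.8 dBFS sits 20 dB over threshold.
The 20 dB excess becomes 1 dB after 20:1 reduction.
So the level is -20.8 + 1 = -19.8 dBFS; make-up adds 7 dB, giving -12.8 dBFS.

-12.8 dBFS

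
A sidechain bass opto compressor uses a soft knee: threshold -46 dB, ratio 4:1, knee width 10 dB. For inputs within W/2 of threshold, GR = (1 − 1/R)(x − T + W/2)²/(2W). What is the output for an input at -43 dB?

-45.4 dB

x − T + W/2 = -43 − (-46) + 5 = 8.
GR = (1 − 1/4) × 8² / 20 = 0.75 × 64 / 20 = 2.4 dB.
Output = -43 − 2.4 = -45.4 dB.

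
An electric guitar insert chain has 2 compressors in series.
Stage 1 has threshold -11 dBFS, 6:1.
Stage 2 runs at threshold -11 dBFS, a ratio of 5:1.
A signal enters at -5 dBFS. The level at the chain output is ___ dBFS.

-10.8 dBFS

Stage 1: -5 dBFS is 6 dB over -11 dBFS; at 6:1 that becomes 1 dB over, giving -10 dBFS.
Stage 2: -10 dBFS is 1 dB over -11 dBFS; at 5:1 that becomes 0.2 dB over, giving -10.8 dBFS.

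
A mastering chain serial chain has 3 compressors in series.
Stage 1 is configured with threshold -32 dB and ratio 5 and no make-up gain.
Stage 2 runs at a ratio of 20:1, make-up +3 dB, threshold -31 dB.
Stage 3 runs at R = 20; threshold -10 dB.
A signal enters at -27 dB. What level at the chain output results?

Stage 1: 5 dB above -32 dB, reduced 5:1 to 1 dB above → -31 dB.
Stage 2: -31 dB ≤ -31 dB, so stage 2 doesn't engage; make-up brings it to -28 dB.
Stage 3: -28 dB is at or below the -10 dB threshold — no compression; output -28 dB.

-28 dB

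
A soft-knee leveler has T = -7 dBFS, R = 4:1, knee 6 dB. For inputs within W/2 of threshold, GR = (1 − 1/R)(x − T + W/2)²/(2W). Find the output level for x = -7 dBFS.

-7.5625 dBFS

x − T + W/2 = -7 − (-7) + 3 = 3.
GR = (1 − 1/4) × 3² / 12 = 0.75 × 9 / 12 = 0.5625 dB.
Output = -7 − 0.5625 = -7.5625 dBFS.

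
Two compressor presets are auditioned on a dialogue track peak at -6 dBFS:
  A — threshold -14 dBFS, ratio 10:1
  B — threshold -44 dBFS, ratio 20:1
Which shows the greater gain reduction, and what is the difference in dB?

B, by 28.9 dB

A: 8 dB over, compressed to 0.8 dB over, so 7.2 dB of GR.
B: 38 dB over, compressed to 1.9 dB over, so 36.1 dB of GR.
Difference: 28.9 dB in favour of B.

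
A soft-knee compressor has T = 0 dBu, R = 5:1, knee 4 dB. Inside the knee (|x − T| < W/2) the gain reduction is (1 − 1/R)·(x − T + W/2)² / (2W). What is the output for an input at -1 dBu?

x − T + W/2 = -1 − 0 + 2 = 1.
GR = (1 − 1/5) × 1² / 8 = 0.8 × 1 / 8 = 0.1 dB.
Output = -1 − 0.1 = -1.1 dBu.

-1.1 dBu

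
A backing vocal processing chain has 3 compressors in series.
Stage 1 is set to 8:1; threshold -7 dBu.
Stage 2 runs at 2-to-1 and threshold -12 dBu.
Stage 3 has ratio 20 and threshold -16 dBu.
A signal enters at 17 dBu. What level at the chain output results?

Stage 1: 17 dBu is 24 dB over -7 dBu; at 8:1 that becomes 3 dB over, giving -4 dBu.
Stage 2: -4 dBu is 8 dB over -12 dBu; at 2:1 that becomes 4 dB over, giving -8 dBu.
Stage 3: -8 dBu is 8 dB over -16 dBu; at 20:1 that becomes 0.4 dB over, giving -15.6 dBu.

-15.6 dBu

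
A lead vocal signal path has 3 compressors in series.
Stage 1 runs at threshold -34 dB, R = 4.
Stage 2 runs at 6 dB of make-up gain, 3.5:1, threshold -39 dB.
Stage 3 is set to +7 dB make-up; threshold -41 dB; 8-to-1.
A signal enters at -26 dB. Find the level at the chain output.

Stage 1: -26 dB is 8 dB over -34 dB; at 4:1 that becomes 2 dB over, giving -32 dB.
Stage 2: -32 dB is 7 dB over -39 dB; at 3.5:1 that becomes 2 dB over, giving -37 dB; +6 dB make-up → -31 dB.
Stage 3: 10 dB above -41 dB, reduced 8:1 to 1.25 dB above → -39.75 dB; +7 dB make-up → -32.75 dB.

-32.75 dB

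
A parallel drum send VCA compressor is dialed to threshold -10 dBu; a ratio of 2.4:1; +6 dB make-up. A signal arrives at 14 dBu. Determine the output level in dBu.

6 dBu

Overshoot: 14 − (-10) = 24 dB.
The 24 dB excess becomes 10 dB after 2.4:1 reduction.
Output = -10 + 10 = 0 dBu; make-up adds 6 dB, giving 6 dBu.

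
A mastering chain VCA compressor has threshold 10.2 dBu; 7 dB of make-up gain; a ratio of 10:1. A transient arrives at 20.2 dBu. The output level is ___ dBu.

Overshoot: 20.2 − 10.2 = 10 dB.
The 10 dB excess becomes 1 dB after 10:1 reduction.
So the level is 10.2 + 1 = 11.2 dBu; make-up adds 7 dB, giving 18.2 dBu.

18.2 dBu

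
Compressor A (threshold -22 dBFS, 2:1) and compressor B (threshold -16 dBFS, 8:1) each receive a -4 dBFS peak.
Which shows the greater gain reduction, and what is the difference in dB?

B, by 1.5 dB

A: 18 dB over, compressed to 9 dB over, so 9 dB of GR.
B: 12 dB over, compressed to 1.5 dB over, so 10.5 dB of GR.
Difference: 1.5 dB in favour of B.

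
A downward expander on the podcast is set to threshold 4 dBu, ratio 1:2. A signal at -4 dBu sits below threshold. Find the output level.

The input is 8 dB below the 4 dBu threshold.
A 1:2 expander multiplies undershoot by 2: 8 × 2 = 16 dB below threshold.
Output = 4 − 16 = -12 dBu.

-12 dBu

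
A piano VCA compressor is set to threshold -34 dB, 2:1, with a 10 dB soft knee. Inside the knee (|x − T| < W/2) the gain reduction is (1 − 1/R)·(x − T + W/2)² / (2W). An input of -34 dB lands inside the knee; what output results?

-34.625 dB

x − T + W/2 = -34 − (-34) + 5 = 5.
GR = (1 − 1/2) × 5² / 20 = 0.5 × 25 / 20 = 0.625 dB.
Output = -34 − 0.625 = -34.625 dB.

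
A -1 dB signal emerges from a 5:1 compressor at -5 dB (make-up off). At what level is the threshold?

-6 dB

Let T be the threshold. Output overshoot = (input overshoot)/R, so -5 − T = (-1 − T)/5.
5·(-5 − T) = -1 − T → 4·T = -25 − (-1) = -24.
T = -24/4 = -6 dB.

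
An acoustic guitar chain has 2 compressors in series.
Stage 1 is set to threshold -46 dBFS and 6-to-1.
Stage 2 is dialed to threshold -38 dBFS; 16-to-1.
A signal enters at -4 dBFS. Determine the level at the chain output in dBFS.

Stage 1: 42 dB above -46 dBFS, reduced 6:1 to 7 dB above → -39 dBFS.
Stage 2: -39 dBFS ≤ -38 dBFS, so stage 2 doesn't engage; output -39 dBFS.

-39 dBFS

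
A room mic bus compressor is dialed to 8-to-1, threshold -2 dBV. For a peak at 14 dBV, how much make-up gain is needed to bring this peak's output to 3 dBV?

3 dB

Overshoot 16 dB → 16/8 = 2 dB after compression, so the compressed level is -2 + 2 = 0 dBV.
Make-up = target − compressed = 3 − 0 = 3 dB.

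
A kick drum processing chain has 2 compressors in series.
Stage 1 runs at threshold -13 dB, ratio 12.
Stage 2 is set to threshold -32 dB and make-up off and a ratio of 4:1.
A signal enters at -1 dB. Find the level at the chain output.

Stage 1: 12 dB above -13 dB, reduced 12:1 to 1 dB above → -12 dB.
Stage 2: -12 dB is 20 dB over -32 dB; at 4:1 that becomes 5 dB over, giving -27 dB.

-27 dB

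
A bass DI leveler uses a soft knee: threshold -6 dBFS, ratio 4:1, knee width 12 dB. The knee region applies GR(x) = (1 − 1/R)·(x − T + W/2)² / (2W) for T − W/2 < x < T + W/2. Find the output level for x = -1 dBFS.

x − T + W/2 = -1 − (-6) + 6 = 11.
GR = (1 − 1/4) × 11² / 24 = 0.75 × 121 / 24 = 3.78125 dB.
Output = -1 − 3.78125 = -4.78125 dBFS.

-4.78125 dBFS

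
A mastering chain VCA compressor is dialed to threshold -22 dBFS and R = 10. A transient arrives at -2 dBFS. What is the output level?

Overshoot: -2 − (-22) = 20 dB.
10:1 compression reduces that to 20/10 = 2 dB over.
So the level is -22 + 2 = -20 dBFS.

-20 dBFS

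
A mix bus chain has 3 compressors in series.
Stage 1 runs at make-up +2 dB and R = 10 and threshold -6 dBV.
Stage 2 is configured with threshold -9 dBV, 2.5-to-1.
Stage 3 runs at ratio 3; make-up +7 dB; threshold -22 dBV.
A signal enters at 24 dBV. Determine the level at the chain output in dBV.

-9.6 dBV

Stage 1: 24 dBV is 30 dB over -6 dBV; at 10:1 that becomes 3 dB over, giving -3 dBV; +2 dB make-up → -1 dBV.
Stage 2: overshoot 8 dB → 8/2.5 = 3.2 dB → -5.8 dBV.
Stage 3: 16.2 dB above -22 dBV, reduced 3:1 to 5.4 dB above → -16.6 dBV; +7 dB make-up → -9.6 dBV.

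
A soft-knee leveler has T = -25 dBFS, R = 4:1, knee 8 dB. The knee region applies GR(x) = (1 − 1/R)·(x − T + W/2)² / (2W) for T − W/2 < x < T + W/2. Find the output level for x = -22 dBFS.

x − T + W/2 = -22 − (-25) + 4 = 7.
GR = (1 − 1/4) × 7² / 16 = 0.75 × 49 / 16 = 2.296875 dB.
Output = -22 − 2.296875 = -24.296875 dBFS.

-24.296875 dBFS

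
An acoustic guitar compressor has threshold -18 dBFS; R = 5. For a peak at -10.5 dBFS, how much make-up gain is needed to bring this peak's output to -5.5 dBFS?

11 dB

Without make-up, output = threshold + overshoot/5 = -18 + 1.5 = -16.5 dBFS.
Gap to target: 11 dB.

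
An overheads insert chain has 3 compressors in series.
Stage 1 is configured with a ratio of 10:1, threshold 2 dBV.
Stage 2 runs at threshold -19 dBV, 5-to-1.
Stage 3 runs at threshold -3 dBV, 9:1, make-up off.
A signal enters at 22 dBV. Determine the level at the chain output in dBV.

Stage 1: 22 dBV is 20 dB over 2 dBV; at 10:1 that becomes 2 dB over, giving 4 dBV.
Stage 2: 23 dB above -19 dBV, reduced 5:1 to 4.6 dB above → -14.4 dBV.
Stage 3: -14.4 dBV ≤ -3 dBV, so stage 3 doesn't engage; output -14.4 dBV.

-14.4 dBV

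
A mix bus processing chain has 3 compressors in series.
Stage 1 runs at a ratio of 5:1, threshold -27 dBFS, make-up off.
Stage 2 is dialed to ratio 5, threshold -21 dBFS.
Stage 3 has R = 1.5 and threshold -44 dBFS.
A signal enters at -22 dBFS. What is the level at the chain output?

Stage 1: 5 dB above -27 dBFS, reduced 5:1 to 1 dB above → -26 dBFS.
Stage 2: below threshold (-26 ≤ -21); passes unchanged; output -26 dBFS.
Stage 3: overshoot 18 dB → 18/1.5 = 12 dB → -32 dBFS.

-32 dBFS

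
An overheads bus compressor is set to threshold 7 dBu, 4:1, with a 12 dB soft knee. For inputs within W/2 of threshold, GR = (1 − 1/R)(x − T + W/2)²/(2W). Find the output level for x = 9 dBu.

x − T + W/2 = 9 − 7 + 6 = 8.
GR = (1 − 1/4) × 8² / 24 = 0.75 × 64 / 24 = 2 dB.
Output = 9 − 2 = 7 dBu.

7 dBu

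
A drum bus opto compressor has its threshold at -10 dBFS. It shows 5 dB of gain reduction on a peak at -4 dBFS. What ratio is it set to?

6:1

Input overshoot = -4 − (-10) = 6 dB.
Output overshoot = 6 − 5 = 1 dB.
Ratio = input overshoot / output overshoot = 6 / 1 = 6.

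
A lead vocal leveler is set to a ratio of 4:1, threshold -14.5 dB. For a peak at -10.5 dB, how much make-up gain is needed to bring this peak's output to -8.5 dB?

Without make-up, output = threshold + overshoot/4 = -14.5 + 1 = -13.5 dB.
Gap to target: 5 dB.

5 dB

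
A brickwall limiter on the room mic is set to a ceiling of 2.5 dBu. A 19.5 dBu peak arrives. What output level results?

The limiter clamps the peak to its 2.5 dBu ceiling.

2.5 dBu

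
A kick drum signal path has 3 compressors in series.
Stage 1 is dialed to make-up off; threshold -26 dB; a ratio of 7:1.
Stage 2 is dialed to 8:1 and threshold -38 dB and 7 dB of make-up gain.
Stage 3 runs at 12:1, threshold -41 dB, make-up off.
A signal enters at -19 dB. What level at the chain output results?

-40.03125 dB

Stage 1: 7 dB above -26 dB, reduced 7:1 to 1 dB above → -25 dB.
Stage 2: -25 dB is 13 dB over -38 dB; at 8:1 that becomes 1.625 dB over, giving -36.375 dB; +7 dB make-up → -29.375 dB.
Stage 3: -29.375 dB is 11.625 dB over -41 dB; at 12:1 that becomes 0.96875 dB over, giving -40.03125 dB.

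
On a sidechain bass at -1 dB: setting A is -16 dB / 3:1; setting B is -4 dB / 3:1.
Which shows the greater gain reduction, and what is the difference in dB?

A, by 8 dB

A: overshoot 15 dB → output overshoot 5 dB → GR 10 dB.
B: overshoot 3 dB → output overshoot 1 dB → GR 2 dB.
A reduces 8 dB more.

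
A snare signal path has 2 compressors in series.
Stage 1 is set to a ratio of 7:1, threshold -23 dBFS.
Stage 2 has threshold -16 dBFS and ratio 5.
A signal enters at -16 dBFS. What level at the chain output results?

Stage 1: overshoot 7 dB → 7/7 = 1 dB → -22 dBFS.
Stage 2: below threshold (-22 ≤ -16); passes unchanged; output -22 dBFS.

-22 dBFS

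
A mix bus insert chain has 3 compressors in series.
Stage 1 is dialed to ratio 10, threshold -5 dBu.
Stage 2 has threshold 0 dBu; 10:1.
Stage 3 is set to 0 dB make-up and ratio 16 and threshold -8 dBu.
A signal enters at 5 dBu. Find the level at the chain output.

-7.75 dBu

Stage 1: 5 dBu is 10 dB over -5 dBu; at 10:1 that becomes 1 dB over, giving -4 dBu.
Stage 2: -4 dBu is at or below the 0 dBu threshold — no compression; output -4 dBu.
Stage 3: overshoot 4 dB → 4/16 = 0.25 dB → -7.75 dBu.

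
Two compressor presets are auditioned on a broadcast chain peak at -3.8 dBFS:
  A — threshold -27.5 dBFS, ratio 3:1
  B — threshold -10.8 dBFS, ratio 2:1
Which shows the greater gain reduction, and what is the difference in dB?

A, by 12.3 dB

A: overshoot 23.7 dB → output overshoot 7.9 dB → GR 15.8 dB.
B: overshoot 7 dB → output overshoot 3.5 dB → GR 3.5 dB.
A reduces 12.3 dB more.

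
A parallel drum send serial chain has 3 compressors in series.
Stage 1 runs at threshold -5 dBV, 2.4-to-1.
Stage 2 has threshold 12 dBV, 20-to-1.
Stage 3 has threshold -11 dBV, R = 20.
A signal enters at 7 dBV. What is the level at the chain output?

Stage 1: 7 dBV is 12 dB over -5 dBV; at 2.4:1 that becomes 5 dB over, giving 0 dBV.
Stage 2: 0 dBV ≤ 12 dBV, so stage 2 doesn't engage; output 0 dBV.
Stage 3: 11 dB above -11 dBV, reduced 20:1 to 0.55 dB above → -10.45 dBV.

-10.45 dBV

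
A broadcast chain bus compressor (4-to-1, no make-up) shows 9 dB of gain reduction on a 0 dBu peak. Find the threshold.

Input is 12 dB above T (since output overshoot × R = input overshoot: (-9 − T)·4 = 0 − T gives T = -12 dBu).
Check: -12 + (0 − (-12))/4 = -12 + 3 = -9 dBu. ✓

-12 dBu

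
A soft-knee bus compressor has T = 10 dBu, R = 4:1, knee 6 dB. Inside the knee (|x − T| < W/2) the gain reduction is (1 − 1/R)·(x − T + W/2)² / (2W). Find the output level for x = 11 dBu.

10 dBu

x − T + W/2 = 11 − 10 + 3 = 4.
GR = (1 − 1/4) × 4² / 12 = 0.75 × 16 / 12 = 1 dB.
Output = 11 − 1 = 10 dBu.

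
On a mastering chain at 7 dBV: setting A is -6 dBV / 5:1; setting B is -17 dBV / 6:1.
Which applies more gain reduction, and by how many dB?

B, by 9.6 dB

A: GR = 13 − 13/5 = 10.4 dB.
B: GR = 24 − 24/6 = 20 dB.
B reduces 9.6 dB more.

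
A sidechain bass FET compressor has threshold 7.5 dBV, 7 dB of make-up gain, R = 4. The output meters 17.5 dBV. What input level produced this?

19.5 dBV

Remove make-up: 17.5 − 7 = 10.5 dBV.
The compressed level sits 10.5 − 7.5 = 3 dB over threshold.
Undo the ratio: input overshoot = 3 × 4 = 12 dB, giving input = 19.5 dBV.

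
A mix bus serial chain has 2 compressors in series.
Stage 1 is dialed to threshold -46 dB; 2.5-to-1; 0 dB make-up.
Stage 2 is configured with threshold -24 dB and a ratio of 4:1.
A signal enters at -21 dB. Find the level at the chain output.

-36 dB

Stage 1: 25 dB above -46 dB, reduced 2.5:1 to 10 dB above → -36 dB.
Stage 2: -36 dB is at or below the -24 dB threshold — no compression; output -36 dB.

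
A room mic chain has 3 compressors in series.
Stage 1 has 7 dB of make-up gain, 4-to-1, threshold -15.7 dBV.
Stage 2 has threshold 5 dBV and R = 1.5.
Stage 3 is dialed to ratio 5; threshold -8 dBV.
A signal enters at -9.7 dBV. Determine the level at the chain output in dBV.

Stage 1: 6 dB above -15.7 dBV, reduced 4:1 to 1.5 dB above → -14.2 dBV; +7 dB make-up → -7.2 dBV.
Stage 2: -7.2 dBV ≤ 5 dBV, so stage 2 doesn't engage; output -7.2 dBV.
Stage 3: overshoot 0.8 dB → 0.8/5 = 0.16 dB → -7.84 dBV.

-7.84 dBV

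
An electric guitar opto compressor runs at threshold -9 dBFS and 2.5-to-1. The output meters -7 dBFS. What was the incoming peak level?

Post-compression overshoot = -7 − (-9) = 2 dB.
Undo the ratio: input overshoot = 2 × 2.5 = 5 dB, giving input = -4 dBFS.

-4 dBFS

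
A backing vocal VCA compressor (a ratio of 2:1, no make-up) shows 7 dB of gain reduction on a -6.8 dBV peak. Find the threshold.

-20.8 dBV

Let T be the threshold. Output overshoot = (input overshoot)/R, so -13.8 − T = (-6.8 − T)/2.
2·(-13.8 − T) = -6.8 − T → 1·T = -27.6 − (-6.8) = -20.8.
T = -20.8/1 = -20.8 dBV.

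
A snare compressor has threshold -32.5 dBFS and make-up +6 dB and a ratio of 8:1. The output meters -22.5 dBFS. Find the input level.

-0.5 dBFS

Before make-up, the level was -22.5 − 6 = -28.5 dBFS.
Post-compression overshoot = -28.5 − (-32.5) = 4 dB.
Input overshoot = R × output overshoot = 32 dB → input = -32.5 + 32 = -0.5 dBFS.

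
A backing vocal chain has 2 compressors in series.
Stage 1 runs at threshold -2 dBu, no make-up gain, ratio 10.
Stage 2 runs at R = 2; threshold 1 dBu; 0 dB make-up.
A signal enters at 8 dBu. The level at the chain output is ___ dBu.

Stage 1: overshoot 10 dB → 10/10 = 1 dB → -1 dBu.
Stage 2: below threshold (-1 ≤ 1); passes unchanged; output -1 dBu.

-1 dBu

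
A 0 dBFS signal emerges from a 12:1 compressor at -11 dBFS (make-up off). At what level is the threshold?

-12 dBFS

Gain reduction = 0 − (-11) = 11 dB; output overshoot = GR / (R − 1) = 11 / 11 = 1 dB.
Threshold = output − output overshoot = -11 − 1 = -12 dBFS.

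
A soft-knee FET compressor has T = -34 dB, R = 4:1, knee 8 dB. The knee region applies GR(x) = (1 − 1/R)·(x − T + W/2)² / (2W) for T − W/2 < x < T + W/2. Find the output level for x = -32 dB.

x − T + W/2 = -32 − (-34) + 4 = 6.
GR = (1 − 1/4) × 6² / 16 = 0.75 × 36 / 16 = 1.6875 dB.
Output = -32 − 1.6875 = -33.6875 dB.

-33.6875 dB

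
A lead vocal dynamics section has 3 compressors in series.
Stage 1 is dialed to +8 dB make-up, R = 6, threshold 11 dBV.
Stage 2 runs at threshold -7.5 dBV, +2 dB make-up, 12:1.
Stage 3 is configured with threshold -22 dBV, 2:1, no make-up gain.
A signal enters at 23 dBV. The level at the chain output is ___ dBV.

-12.5625 dBV

Stage 1: overshoot 12 dB → 12/6 = 2 dB → 13 dBV; +8 dB make-up → 21 dBV.
Stage 2: 28.5 dB above -7.5 dBV, reduced 12:1 to 2.375 dB above → -5.125 dBV; +2 dB make-up → -3.125 dBV.
Stage 3: overshoot 18.875 dB → 18.875/2 = 9.4375 dB → -12.5625 dBV.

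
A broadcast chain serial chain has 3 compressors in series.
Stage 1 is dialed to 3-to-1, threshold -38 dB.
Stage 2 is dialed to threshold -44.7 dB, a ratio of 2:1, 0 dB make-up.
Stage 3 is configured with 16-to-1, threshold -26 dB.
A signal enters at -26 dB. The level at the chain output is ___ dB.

-39.35 dB

Stage 1: overshoot 12 dB → 12/3 = 4 dB → -34 dB.
Stage 2: overshoot 10.7 dB → 10.7/2 = 5.35 dB → -39.35 dB.
Stage 3: -39.35 dB is at or below the -26 dB threshold — no compression; output -39.35 dB.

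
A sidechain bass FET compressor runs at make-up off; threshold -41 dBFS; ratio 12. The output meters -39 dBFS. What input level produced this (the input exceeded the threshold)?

-17 dBFS

Post-compression overshoot = -39 − (-41) = 2 dB.
Undo the ratio: input overshoot = 2 × 12 = 24 dB, giving input = -17 dBFS.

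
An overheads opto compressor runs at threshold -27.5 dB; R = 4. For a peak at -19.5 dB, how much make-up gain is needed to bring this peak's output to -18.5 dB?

Without make-up, output = threshold + overshoot/4 = -27.5 + 2 = -25.5 dB.
Gap to target: 7 dB.

7 dB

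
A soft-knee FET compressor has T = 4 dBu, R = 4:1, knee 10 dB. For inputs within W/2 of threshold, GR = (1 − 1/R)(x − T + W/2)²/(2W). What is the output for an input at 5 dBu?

x − T + W/2 = 5 − 4 + 5 = 6.
GR = (1 − 1/4) × 6² / 20 = 0.75 × 36 / 20 = 1.35 dB.
Output = 5 − 1.35 = 3.65 dBu.

3.65 dBu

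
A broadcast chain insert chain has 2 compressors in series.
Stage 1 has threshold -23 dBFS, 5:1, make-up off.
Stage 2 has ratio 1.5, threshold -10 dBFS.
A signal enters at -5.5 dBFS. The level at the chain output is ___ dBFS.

-19.5 dBFS

Stage 1: -5.5 dBFS is 17.5 dB over -23 dBFS; at 5:1 that becomes 3.5 dB over, giving -19.5 dBFS.
Stage 2: -19.5 dBFS ≤ -10 dBFS, so stage 2 doesn't engage; output -19.5 dBFS.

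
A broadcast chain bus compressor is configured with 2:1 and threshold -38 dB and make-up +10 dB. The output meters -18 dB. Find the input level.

Before make-up, the level was -18 − 10 = -28 dB.
That's 10 dB above the -38 dB threshold.
Undo the ratio: input overshoot = 10 × 2 = 20 dB, giving input = -18 dB.

-18 dB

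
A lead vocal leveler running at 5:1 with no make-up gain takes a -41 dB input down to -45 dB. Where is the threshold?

Let T be the threshold. Output overshoot = (input overshoot)/R, so -45 − T = (-41 − T)/5.
5·(-45 − T) = -41 − T → 4·T = -225 − (-41) = -184.
T = -184/4 = -46 dB.

-46 dB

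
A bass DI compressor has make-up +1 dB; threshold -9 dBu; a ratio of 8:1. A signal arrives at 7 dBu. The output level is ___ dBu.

Overshoot: 7 − (-9) = 16 dB.
At 8:1 the overshoot is divided by 8, leaving 2 dB above threshold.
So the level is -9 + 2 = -7 dBu; make-up adds 1 dB, giving -6 dBu.

-6 dBu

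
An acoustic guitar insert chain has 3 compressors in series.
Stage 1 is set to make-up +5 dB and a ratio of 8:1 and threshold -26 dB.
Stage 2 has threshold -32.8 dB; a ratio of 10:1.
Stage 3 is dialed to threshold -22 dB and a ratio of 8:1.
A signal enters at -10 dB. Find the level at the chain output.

-31.42 dB

Stage 1: -10 dB is 16 dB over -26 dB; at 8:1 that becomes 2 dB over, giving -24 dB; +5 dB make-up → -19 dB.
Stage 2: overshoot 13.8 dB → 13.8/10 = 1.38 dB → -31.42 dB.
Stage 3: below threshold (-31.42 ≤ -22); passes unchanged; output -31.42 dB.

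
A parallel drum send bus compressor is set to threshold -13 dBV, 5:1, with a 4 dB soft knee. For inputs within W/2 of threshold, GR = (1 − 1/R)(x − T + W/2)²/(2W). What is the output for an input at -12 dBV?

x − T + W/2 = -12 − (-13) + 2 = 3.
GR = (1 − 1/5) × 3² / 8 = 0.8 × 9 / 8 = 0.9 dB.
Output = -12 − 0.9 = -12.9 dBV.

-12.9 dBV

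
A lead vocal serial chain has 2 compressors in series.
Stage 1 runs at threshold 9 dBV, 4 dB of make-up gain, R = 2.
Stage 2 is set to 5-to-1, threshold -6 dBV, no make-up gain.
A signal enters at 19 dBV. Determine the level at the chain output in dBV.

-1.2 dBV

Stage 1: 10 dB above 9 dBV, reduced 2:1 to 5 dB above → 14 dBV; +4 dB make-up → 18 dBV.
Stage 2: 24 dB above -6 dBV, reduced 5:1 to 4.8 dB above → -1.2 dBV.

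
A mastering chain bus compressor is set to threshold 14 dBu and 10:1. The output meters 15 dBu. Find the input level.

24 dBu

Post-compression overshoot = 15 − 14 = 1 dB.
Undo the ratio: input overshoot = 1 × 10 = 10 dB, giving input = 24 dBu.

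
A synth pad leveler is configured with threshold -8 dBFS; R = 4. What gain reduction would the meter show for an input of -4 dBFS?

3 dB

Overshoot = -4 − (-8) = 4 dB.
After 4:1 compression the overshoot becomes 4/4 = 1 dB.
GR = overshoot in − overshoot out = 4 − 1 = 3 dB.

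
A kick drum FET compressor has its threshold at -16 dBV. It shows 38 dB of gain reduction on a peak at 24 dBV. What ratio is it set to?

20:1

Input overshoot = 24 − (-16) = 40 dB.
Output overshoot = 40 − 38 = 2 dB.
Ratio = input overshoot / output overshoot = 40 / 2 = 20.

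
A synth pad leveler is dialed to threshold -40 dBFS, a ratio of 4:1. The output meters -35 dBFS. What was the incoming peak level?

-20 dBFS

Post-compression overshoot = -35 − (-40) = 5 dB.
Before 4:1 compression the overshoot was 5 × 4 = 20 dB, so input = -40 + 20 = -20 dBFS.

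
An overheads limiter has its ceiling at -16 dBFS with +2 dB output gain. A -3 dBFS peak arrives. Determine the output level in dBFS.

-14 dBFS

At ∞:1, everything above -16 dBFS is held at the ceiling.
Output gain then adds 2 dB: -16 + 2 = -14 dBFS.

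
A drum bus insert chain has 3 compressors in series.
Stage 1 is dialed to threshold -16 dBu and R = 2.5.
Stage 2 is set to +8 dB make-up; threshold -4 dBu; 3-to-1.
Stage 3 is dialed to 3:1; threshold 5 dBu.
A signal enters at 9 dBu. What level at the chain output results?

Stage 1: 9 dBu is 25 dB over -16 dBu; at 2.5:1 that becomes 10 dB over, giving -6 dBu.
Stage 2: below threshold (-6 ≤ -4); passes unchanged; make-up brings it to 2 dBu.
Stage 3: below threshold (2 ≤ 5); passes unchanged; output 2 dBu.

2 dBu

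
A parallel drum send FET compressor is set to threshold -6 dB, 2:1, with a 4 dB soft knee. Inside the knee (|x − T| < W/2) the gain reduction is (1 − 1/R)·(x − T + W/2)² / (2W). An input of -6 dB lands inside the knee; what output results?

x − T + W/2 = -6 − (-6) + 2 = 2.
GR = (1 − 1/2) × 2² / 8 = 0.5 × 4 / 8 = 0.25 dB.
Output = -6 − 0.25 = -6.25 dB.

-6.25 dB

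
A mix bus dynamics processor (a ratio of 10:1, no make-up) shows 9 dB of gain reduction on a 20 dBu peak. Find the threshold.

Gain reduction = 20 − 11 = 9 dB; output overshoot = GR / (R − 1) = 9 / 9 = 1 dB.
Threshold = output − output overshoot = 11 − 1 = 10 dBu.

10 dBu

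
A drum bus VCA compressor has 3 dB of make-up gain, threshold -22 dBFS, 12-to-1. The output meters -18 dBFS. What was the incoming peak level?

-10 dBFS

Stripping the +3 dB make-up gives -21 dBFS at the gain stage.
Post-compression overshoot = -21 − (-22) = 1 dB.
Undo the ratio: input overshoot = 1 × 12 = 12 dB, giving input = -10 dBFS.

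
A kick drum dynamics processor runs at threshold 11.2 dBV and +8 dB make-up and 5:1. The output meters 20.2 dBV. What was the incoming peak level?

Stripping the +8 dB make-up gives 12.2 dBV at the gain stage.
Post-compression overshoot = 12.2 − 11.2 = 1 dB.
Before 5:1 compression the overshoot was 1 × 5 = 5 dB, so input = 11.2 + 5 = 16.2 dBV.

16.2 dBV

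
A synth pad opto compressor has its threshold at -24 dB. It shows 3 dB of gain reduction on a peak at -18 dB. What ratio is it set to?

2:1

Input overshoot = -18 − (-24) = 6 dB.
Output overshoot = 6 − 3 = 3 dB.
Ratio = input overshoot / output overshoot = 6 / 3 = 2.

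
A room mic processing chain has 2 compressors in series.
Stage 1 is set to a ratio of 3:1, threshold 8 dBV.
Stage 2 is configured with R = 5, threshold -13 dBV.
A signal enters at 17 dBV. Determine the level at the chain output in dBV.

-8.2 dBV

Stage 1: overshoot 9 dB → 9/3 = 3 dB → 11 dBV.
Stage 2: 11 dBV is 24 dB over -13 dBV; at 5:1 that becomes 4.8 dB over, giving -8.2 dBV.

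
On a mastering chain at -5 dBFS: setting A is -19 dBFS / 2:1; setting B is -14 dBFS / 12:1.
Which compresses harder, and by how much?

B, by 1.25 dB

A: 14 dB over, compressed to 7 dB over, so 7 dB of GR.
B: 9 dB over, compressed to 0.75 dB over, so 8.25 dB of GR.
B reduces 1.25 dB more.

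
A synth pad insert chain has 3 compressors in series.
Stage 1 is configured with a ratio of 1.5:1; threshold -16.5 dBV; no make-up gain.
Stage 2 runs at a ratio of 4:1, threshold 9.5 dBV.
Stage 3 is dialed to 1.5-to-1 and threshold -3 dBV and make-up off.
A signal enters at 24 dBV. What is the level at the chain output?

Stage 1: overshoot 40.5 dB → 40.5/1.5 = 27 dB → 10.5 dBV.
Stage 2: overshoot 1 dB → 1/4 = 0.25 dB → 9.75 dBV.
Stage 3: 12.75 dB above -3 dBV, reduced 1.5:1 to 8.5 dB above → 5.5 dBV.

5.5 dBV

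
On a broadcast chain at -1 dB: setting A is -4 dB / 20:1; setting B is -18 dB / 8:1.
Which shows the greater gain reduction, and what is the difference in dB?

B, by 12.025 dB

A: GR = 3 − 3/20 = 2.85 dB.
B: GR = 17 − 17/8 = 14.875 dB.
B applies 12.025 dB more gain reduction.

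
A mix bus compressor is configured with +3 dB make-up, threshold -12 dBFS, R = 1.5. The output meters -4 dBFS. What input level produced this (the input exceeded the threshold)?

-4.5 dBFS

Before make-up, the level was -4 − 3 = -7 dBFS.
Post-compression overshoot = -7 − (-12) = 5 dB.
Undo the ratio: input overshoot = 5 × 1.5 = 7.5 dB, giving input = -4.5 dBFS.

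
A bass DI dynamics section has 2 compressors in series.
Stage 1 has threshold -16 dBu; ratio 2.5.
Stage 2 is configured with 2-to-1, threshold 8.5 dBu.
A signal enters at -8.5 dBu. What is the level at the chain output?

Stage 1: overshoot 7.5 dB → 7.5/2.5 = 3 dB → -13 dBu.
Stage 2: -13 dBu is at or below the 8.5 dBu threshold — no compression; output -13 dBu.

-13 dBu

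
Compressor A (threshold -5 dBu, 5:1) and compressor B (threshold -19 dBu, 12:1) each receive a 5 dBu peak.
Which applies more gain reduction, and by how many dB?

A: GR = 10 − 10/5 = 8 dB.
B: GR = 24 − 24/12 = 22 dB.
B applies 14 dB more gain reduction.

B, by 14 dB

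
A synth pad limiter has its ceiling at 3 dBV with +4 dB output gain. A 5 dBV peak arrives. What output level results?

7 dBV

The limiter clamps the peak to its 3 dBV ceiling.
Output gain then adds 4 dB: 3 + 4 = 7 dBV.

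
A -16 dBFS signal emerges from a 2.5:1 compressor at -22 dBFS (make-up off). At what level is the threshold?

Gain reduction = -16 − (-22) = 6 dB; output overshoot = GR / (R − 1) = 6 / 1.5 = 4 dB.
Threshold = output − output overshoot = -22 − 4 = -26 dBFS.

-26 dBFS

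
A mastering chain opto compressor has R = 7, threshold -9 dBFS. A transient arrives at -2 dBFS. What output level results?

-2 dBFS sits 7 dB over threshold.
The 7 dB excess becomes 1 dB after 7:1 reduction.
That puts the output at -8 dBFS.

-8 dBFS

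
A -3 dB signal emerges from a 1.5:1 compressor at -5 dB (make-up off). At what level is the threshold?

-9 dB

Let T be the threshold. Output overshoot = (input overshoot)/R, so -5 − T = (-3 − T)/1.5.
1.5·(-5 − T) = -3 − T → 0.5·T = -7.5 − (-3) = -4.5.
T = -4.5/0.5 = -9 dB.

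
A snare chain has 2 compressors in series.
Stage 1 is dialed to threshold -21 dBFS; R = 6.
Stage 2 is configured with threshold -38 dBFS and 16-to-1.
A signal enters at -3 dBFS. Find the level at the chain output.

Stage 1: 18 dB above -21 dBFS, reduced 6:1 to 3 dB above → -18 dBFS.
Stage 2: 20 dB above -38 dBFS, reduced 16:1 to 1.25 dB above → -36.75 dBFS.

-36.75 dBFS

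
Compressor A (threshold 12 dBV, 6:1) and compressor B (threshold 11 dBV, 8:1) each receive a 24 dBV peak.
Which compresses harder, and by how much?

A: 12 dB over, compressed to 2 dB over, so 10 dB of GR.
B: 13 dB over, compressed to 1.625 dB over, so 11.375 dB of GR.
B reduces 1.375 dB more.

B, by 1.375 dB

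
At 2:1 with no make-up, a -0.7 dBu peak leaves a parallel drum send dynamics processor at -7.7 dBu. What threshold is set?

-14.7 dBu

Input is 14 dB above T (since output overshoot × R = input overshoot: (-7.7 − T)·2 = -0.7 − T gives T = -14.7 dBu).
Check: -14.7 + (-0.7 − (-14.7))/2 = -14.7 + 7 = -7.7 dBu. ✓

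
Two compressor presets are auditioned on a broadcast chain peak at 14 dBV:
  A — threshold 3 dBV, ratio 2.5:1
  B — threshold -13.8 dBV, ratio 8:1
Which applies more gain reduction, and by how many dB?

A: 11 dB over, compressed to 4.4 dB over, so 6.6 dB of GR.
B: 27.8 dB over, compressed to 3.475 dB over, so 24.325 dB of GR.
Difference: 17.725 dB in favour of B.

B, by 17.725 dB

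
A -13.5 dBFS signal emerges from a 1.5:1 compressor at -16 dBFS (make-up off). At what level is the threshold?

-21 dBFS

Gain reduction = -13.5 − (-16) = 2.5 dB; output overshoot = GR / (R − 1) = 2.5 / 0.5 = 5 dB.
Threshold = output − output overshoot = -16 − 5 = -21 dBFS.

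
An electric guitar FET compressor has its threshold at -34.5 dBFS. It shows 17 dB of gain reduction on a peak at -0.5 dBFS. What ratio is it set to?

Input overshoot = -0.5 − (-34.5) = 34 dB.
Output overshoot = 34 − 17 = 17 dB.
Ratio = input overshoot / output overshoot = 34 / 17 = 2.

2:1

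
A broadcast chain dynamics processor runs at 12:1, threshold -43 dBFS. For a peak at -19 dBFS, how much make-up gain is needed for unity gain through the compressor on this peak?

Without make-up, output = threshold + overshoot/12 = -43 + 2 = -41 dBFS.
Gap to target: 22 dB.

22 dB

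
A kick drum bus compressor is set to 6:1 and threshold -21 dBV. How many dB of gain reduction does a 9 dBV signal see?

25 dB

The signal is 30 dB above threshold.
After 6:1 compression the overshoot becomes 30/6 = 5 dB.
So the signal is attenuated by 30 − 5 = 25 dB.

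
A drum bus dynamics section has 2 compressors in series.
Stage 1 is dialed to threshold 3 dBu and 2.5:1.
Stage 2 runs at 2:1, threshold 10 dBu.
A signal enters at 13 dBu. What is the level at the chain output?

Stage 1: 10 dB above 3 dBu, reduced 2.5:1 to 4 dB above → 7 dBu.
Stage 2: 7 dBu is at or below the 10 dBu threshold — no compression; output 7 dBu.

7 dBu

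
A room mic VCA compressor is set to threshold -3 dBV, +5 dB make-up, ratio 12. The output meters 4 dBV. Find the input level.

Remove make-up: 4 − 5 = -1 dBV.
Post-compression overshoot = -1 − (-3) = 2 dB.
Input overshoot = R × output overshoot = 24 dB → input = -3 + 24 = 21 dBV.

21 dBV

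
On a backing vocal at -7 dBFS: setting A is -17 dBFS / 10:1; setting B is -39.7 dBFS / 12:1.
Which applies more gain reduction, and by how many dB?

A: GR = 10 − 10/10 = 9 dB.
B: GR = 32.7 − 32.7/12 = 29.975 dB.
Difference: 20.975 dB in favour of B.

B, by 20.975 dB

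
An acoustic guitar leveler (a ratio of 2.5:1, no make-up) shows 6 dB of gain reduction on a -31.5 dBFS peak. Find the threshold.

-41.5 dBFS

Let T be the threshold. Output overshoot = (input overshoot)/R, so -37.5 − T = (-31.5 − T)/2.5.
2.5·(-37.5 − T) = -31.5 − T → 1.5·T = -93.75 − (-31.5) = -62.25.
T = -62.25/1.5 = -41.5 dBFS.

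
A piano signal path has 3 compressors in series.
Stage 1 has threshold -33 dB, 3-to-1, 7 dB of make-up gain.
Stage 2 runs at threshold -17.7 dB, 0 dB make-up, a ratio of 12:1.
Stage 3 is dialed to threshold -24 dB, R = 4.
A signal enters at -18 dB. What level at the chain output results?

-23.25 dB

Stage 1: 15 dB above -33 dB, reduced 3:1 to 5 dB above → -28 dB; +7 dB make-up → -21 dB.
Stage 2: -21 dB is at or below the -17.7 dB threshold — no compression; output -21 dB.
Stage 3: 3 dB above -24 dB, reduced 4:1 to 0.75 dB above → -23.25 dB.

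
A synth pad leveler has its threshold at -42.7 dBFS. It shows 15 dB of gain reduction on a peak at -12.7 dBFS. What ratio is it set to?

2:1

Input overshoot = -12.7 − (-42.7) = 30 dB.
Output overshoot = 30 − 15 = 15 dB.
Ratio = input overshoot / output overshoot = 30 / 15 = 2.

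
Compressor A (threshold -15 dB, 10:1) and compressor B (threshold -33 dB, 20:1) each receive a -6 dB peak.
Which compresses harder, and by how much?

B, by 17.55 dB

A: 9 dB over, compressed to 0.9 dB over, so 8.1 dB of GR.
B: 27 dB over, compressed to 1.35 dB over, so 25.65 dB of GR.
B applies 17.55 dB more gain reduction.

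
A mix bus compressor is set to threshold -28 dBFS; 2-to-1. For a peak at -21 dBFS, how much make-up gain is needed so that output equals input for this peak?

Without make-up, output = threshold + overshoot/2 = -28 + 3.5 = -24.5 dBFS.
Gap to target: 3.5 dB.

3.5 dB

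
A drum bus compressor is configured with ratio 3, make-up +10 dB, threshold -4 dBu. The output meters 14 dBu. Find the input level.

Stripping the +10 dB make-up gives 4 dBu at the gain stage.
Post-compression overshoot = 4 − (-4) = 8 dB.
Before 3:1 compression the overshoot was 8 × 3 = 24 dB, so input = -4 + 24 = 20 dBu.

20 dBu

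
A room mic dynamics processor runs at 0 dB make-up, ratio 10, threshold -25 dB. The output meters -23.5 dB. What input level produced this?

The compressed level sits -23.5 − (-25) = 1.5 dB over threshold.
Input overshoot = R × output overshoot = 15 dB → input = -25 + 15 = -10 dB.

-10 dB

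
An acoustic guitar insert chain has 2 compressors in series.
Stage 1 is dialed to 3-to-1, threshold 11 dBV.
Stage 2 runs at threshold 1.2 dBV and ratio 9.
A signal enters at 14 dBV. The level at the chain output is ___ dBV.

2.4 dBV

Stage 1: 3 dB above 11 dBV, reduced 3:1 to 1 dB above → 12 dBV.
Stage 2: 10.8 dB above 1.2 dBV, reduced 9:1 to 1.2 dB above → 2.4 dBV.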